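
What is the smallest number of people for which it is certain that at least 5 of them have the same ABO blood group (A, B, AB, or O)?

There are 4 ABO blood groups acting as pigeonholes.
With 4 × 4 = 16 people we could place exactly 4 in each, with no class reaching 5.
One more forces some class to hold 5, so 16 + 1 = 17.

17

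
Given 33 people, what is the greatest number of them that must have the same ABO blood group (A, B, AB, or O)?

9

There are 4 ABO blood groups, which serve as the pigeonholes.
If each of the 4 ABO blood groups held at most 8, the total would be at most 4 × 8 = 32 < 33, a contradiction.
So at least one holds ⌈33/4⌉ = 9.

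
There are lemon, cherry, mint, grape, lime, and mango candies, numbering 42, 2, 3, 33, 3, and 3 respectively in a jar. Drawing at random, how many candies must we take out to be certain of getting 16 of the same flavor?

Treat the 6 flavors as pigeonholes.
In the worst case we take at most 15 of each flavor, but all 2 cherry, all 3 mint, all 3 lime, and all 3 mango (fewer than 15), giving 15 + 2 + 3 + 15 + 3 + 3 = 41.
One more candy then forces some flavor to 16, so 41 + 1 = 42.

42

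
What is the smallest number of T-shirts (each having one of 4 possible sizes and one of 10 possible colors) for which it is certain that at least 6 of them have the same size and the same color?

There are 4 × 10 = 40 (size, color) combinations acting as pigeonholes.
With 40 × 5 = 200 T-shirts we could place exactly 5 in each, with no (size, color) pair reaching 6.
One more forces some (size, color) pair to hold 6, so 200 + 1 = 201.

201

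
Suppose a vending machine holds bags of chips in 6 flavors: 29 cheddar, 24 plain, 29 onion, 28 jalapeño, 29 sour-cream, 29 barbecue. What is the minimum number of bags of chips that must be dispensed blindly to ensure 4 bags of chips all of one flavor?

19

The worst case takes 3 bags of chips of each flavor without reaching 4 of any: 6 × 3 = 18.
The next bag of chips must bring some flavor to 4, so 18 + 1 = 19.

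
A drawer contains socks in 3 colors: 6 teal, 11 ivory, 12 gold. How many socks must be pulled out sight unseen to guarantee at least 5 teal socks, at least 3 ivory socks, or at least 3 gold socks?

The worst case stops just short of every target: 4 teal, 2 ivory, 2 gold — 4 + 2 + 2 = 8 socks.
One more sock must push some color to its target, so 8 + 1 = 9.

9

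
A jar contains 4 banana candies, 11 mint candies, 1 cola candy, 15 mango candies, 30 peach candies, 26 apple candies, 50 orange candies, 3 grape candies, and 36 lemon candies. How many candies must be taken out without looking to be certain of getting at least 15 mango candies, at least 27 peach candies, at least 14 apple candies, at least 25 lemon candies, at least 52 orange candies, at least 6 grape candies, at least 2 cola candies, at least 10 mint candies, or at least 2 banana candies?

Each of the 9 flavors has its own threshold; avoid all of them simultaneously.
The worst case stops just short of every target: 1 banana, 9 mint, 1 cola, 14 mango, 26 peach, 13 apple, all 50 orange, all 3 grape, 24 lemon — 1 + 9 + 1 + 14 + 26 + 13 + 50 + 3 + 24 = 141 candies.
One more candy must push some flavor to its target, so 141 + 1 = 142.

142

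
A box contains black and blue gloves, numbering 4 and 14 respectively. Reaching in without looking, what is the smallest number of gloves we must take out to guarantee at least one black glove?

15

The worst case draws every non-black glove first: 14.
The next draw is then forced to be black, giving 14 + 1 = 15.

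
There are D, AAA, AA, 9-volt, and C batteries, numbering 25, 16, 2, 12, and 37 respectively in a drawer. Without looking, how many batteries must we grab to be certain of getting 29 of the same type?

84

In the worst case we take at most 28 of each type, but all 25 D, all 16 AAA, all 2 AA, and all 12 9-volt (fewer than 28), giving 25 + 16 + 2 + 12 + 28 = 83.
One more battery then forces some type to 29, so 83 + 1 = 84.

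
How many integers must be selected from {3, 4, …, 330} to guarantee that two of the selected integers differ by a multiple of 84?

Group the integers by remainder mod 84; there are 84 residue classes, each nonempty in this range.
Choosing one from each class (84 integers) avoids any shared remainder.
One more choice must repeat a class, so two differ by a multiple of 84. Hence 84 + 1 = 85.

85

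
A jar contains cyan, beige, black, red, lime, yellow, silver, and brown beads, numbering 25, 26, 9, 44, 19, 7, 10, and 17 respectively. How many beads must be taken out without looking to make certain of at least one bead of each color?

The hardest color to obtain is yellow: we could draw every other bead first — 157 − 7 = 150 beads — without a single yellow one.
The next draw must be yellow, so 150 + 1 = 151.

151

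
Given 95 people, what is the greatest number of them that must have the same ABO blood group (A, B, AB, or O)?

If each of the 4 ABO blood groups held at most 23, the total would be at most 4 × 23 = 92 < 95, a contradiction.
So at least one holds ⌈95/4⌉ = 24.

24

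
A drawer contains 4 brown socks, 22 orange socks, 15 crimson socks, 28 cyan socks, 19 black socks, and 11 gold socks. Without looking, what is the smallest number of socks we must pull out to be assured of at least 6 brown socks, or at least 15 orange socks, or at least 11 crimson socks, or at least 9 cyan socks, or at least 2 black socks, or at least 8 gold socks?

The worst case stops just short of every target: all 4 brown, 14 orange, 10 crimson, 8 cyan, 1 black, 7 gold — 4 + 14 + 10 + 8 + 1 + 7 = 44 socks.
One more sock must push some color to its target, so 44 + 1 = 45.

45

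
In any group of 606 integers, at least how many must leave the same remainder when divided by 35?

18

The 606 integers fall into 35 residue classes modulo 35.
If each of the 35 residue classes modulo 35 held at most 17, the total would be at most 35 × 17 = 595 < 606, a contradiction.
So at least one holds ⌈606/35⌉ = 18.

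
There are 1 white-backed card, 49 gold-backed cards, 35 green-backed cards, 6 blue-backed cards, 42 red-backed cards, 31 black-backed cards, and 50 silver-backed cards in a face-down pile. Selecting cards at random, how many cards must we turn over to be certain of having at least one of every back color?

The hardest back color to obtain is white-backed: we could draw every other card first — 214 − 1 = 213 cards — without a single white-backed one.
The next draw must be white-backed, so 213 + 1 = 214.

214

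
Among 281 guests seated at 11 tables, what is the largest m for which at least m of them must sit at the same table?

26

If each of the 11 tables held at most 25, the total would be at most 11 × 25 = 275 < 281, a contradiction.
So at least one holds ⌈281/11⌉ = 26.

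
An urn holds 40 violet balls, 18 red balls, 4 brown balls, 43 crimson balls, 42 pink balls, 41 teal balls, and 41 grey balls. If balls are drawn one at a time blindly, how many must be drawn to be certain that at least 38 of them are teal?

To avoid teal balls as long as possible, exhaust the other 6 colors first.
The worst case draws every non-teal ball first: 40 + 18 + 4 + 43 + 42 + 41 = 188.
The next 38 draws are then forced to be teal, giving 188 + 38 = 226.

226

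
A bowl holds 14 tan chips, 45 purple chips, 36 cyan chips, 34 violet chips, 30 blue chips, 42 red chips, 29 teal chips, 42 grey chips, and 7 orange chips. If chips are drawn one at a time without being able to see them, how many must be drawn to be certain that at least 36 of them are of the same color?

In the worst case we take at most 35 of each color, but all 14 tan, all 34 violet, all 30 blue, all 29 teal, and all 7 orange (fewer than 35), giving 14 + 35 + 35 + 34 + 30 + 35 + 29 + 35 + 7 = 254.
One more chip then forces some color to 36, so 254 + 1 = 255.

255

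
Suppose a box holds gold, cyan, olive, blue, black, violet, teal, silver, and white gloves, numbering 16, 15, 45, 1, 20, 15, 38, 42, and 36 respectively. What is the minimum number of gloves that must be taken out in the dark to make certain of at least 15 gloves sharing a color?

Treat the 9 colors as pigeonholes.
In the worst case we take at most 14 of each color, but all 1 blue (fewer than 14), giving 14 + 14 + 14 + 1 + 14 + 14 + 14 + 14 + 14 = 113.
One more glove then forces some color to 15, so 113 + 1 = 114.

114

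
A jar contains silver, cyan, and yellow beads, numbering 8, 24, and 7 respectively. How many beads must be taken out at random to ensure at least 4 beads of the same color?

Treat the 3 colors as pigeonholes.
The worst case takes 3 beads of each color without reaching 4 of any: 3 × 3 = 9.
The next bead must bring some color to 4, so 9 + 1 = 10.

10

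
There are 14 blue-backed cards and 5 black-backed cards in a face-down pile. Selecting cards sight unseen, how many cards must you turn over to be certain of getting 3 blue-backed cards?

8

The worst case draws every non-blue-backed card first: 5.
The next 3 draws are then forced to be blue-backed, giving 5 + 3 = 8.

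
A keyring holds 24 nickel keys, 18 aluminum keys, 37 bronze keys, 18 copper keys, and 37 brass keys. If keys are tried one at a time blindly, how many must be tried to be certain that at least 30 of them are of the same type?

In the worst case we take at most 29 of each type, but all 24 nickel, all 18 aluminum, and all 18 copper (fewer than 29), giving 24 + 18 + 29 + 18 + 29 = 118.
One more key then forces some type to 30, so 118 + 1 = 119.

119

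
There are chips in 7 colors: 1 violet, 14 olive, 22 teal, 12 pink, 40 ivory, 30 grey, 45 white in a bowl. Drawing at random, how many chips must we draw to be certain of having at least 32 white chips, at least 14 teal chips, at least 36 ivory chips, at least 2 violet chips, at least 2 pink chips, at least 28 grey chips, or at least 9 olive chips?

Each of the 7 colors has its own threshold; avoid all of them simultaneously.
The worst case stops just short of every target: 1 violet, 8 olive, 13 teal, 1 pink, 35 ivory, 27 grey, 31 white — 1 + 8 + 13 + 1 + 35 + 27 + 31 = 116 chips.
One more chip must push some color to its target, so 116 + 1 = 117.

117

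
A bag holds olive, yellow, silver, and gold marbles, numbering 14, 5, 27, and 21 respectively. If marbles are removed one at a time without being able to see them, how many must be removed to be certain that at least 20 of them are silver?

The worst case draws every non-silver marble first: 14 + 5 + 21 = 40.
The next 20 draws are then forced to be silver, giving 40 + 20 = 60.

60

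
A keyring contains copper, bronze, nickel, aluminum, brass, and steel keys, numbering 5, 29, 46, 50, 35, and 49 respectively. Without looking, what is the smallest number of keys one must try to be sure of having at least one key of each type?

The hardest type to obtain is copper: we could draw every other key first — 214 − 5 = 209 keys — without a single copper one.
The next draw must be copper, so 209 + 1 = 210.

210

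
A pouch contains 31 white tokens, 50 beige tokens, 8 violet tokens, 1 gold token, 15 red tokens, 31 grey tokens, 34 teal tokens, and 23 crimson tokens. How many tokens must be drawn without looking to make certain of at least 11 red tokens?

To avoid red tokens as long as possible, exhaust the other 7 colors first.
The worst case draws every non-red token first: 31 + 50 + 8 + 1 + 31 + 34 + 23 = 178.
The next 11 draws are then forced to be red, giving 178 + 11 = 189.

189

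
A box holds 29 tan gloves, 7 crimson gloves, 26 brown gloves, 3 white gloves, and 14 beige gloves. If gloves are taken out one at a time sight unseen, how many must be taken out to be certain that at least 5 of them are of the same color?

Treat the 5 colors as pigeonholes.
In the worst case we take at most 4 of each color, but all 3 white (fewer than 4), giving 4 + 4 + 4 + 3 + 4 = 19.
One more glove then forces some color to 5, so 19 + 1 = 20.

20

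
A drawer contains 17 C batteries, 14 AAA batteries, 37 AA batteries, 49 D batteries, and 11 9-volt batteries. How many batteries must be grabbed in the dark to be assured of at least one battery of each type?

The hardest type to obtain is 9-volt: we could draw every other battery first — 128 − 11 = 117 batteries — without a single 9-volt one.
The next draw must be 9-volt, so 117 + 1 = 118.

118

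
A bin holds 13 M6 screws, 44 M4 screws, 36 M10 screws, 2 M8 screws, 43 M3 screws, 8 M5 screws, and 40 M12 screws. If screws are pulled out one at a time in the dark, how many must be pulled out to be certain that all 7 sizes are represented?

The hardest size to obtain is M8: we could draw every other screw first — 186 − 2 = 184 screws — without a single M8 one.
The next draw must be M8, so 184 + 1 = 185.

185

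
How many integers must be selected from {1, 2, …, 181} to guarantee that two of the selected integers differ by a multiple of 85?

Group the integers by remainder mod 85; there are 85 residue classes, each nonempty in this range.
Choosing one from each class (85 integers) avoids any shared remainder.
One more choice must repeat a class, so two differ by a multiple of 85. Hence 85 + 1 = 86.

86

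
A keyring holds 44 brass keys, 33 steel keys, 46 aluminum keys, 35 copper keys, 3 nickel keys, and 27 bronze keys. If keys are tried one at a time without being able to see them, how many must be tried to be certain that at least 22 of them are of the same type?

In the worst case we take at most 21 of each type, but all 3 nickel (fewer than 21), giving 21 + 21 + 21 + 21 + 3 + 21 = 108.
One more key then forces some type to 22, so 108 + 1 = 109.

109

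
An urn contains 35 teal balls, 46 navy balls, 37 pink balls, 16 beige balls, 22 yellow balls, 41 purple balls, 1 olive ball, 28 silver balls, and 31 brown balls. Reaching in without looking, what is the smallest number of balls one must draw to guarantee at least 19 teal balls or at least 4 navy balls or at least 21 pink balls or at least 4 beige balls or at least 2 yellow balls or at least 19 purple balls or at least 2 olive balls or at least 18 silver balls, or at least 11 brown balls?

92

Each of the 9 colors has its own threshold; avoid all of them simultaneously.
The worst case stops just short of every target: 18 teal, 3 navy, 20 pink, 3 beige, 1 yellow, 18 purple, 1 olive, 17 silver, 10 brown — 18 + 3 + 20 + 3 + 1 + 18 + 1 + 17 + 10 = 91 balls.
One more ball must push some color to its target, so 91 + 1 = 92.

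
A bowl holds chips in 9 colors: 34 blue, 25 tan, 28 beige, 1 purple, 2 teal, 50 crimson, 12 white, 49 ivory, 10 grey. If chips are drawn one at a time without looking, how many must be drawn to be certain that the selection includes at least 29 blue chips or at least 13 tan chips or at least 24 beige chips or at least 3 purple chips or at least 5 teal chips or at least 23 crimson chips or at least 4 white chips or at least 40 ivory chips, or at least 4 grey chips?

134

The worst case stops just short of every target: 28 blue, 12 tan, 23 beige, all 1 purple, all 2 teal, 22 crimson, 3 white, 39 ivory, 3 grey — 28 + 12 + 23 + 1 + 2 + 22 + 3 + 39 + 3 = 133 chips.
One more chip must push some color to its target, so 133 + 1 = 134.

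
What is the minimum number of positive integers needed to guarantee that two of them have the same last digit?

11

There are 10 possible last digits acting as pigeonholes.
With 10 positive integers we could place one in each, avoiding any repeat.
One more forces some class to hold 2, so 10 + 1 = 11.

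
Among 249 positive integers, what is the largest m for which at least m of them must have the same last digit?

25

If each of the 10 possible last digits held at most 24, the total would be at most 10 × 24 = 240 < 249, a contradiction.
So at least one holds ⌈249/10⌉ = 25.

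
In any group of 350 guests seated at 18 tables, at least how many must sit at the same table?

20

The 350 guests fall into 18 tables.
If each of the 18 tables held at most 19, the total would be at most 18 × 19 = 342 < 350, a contradiction.
So at least one holds ⌈350/18⌉ = 20.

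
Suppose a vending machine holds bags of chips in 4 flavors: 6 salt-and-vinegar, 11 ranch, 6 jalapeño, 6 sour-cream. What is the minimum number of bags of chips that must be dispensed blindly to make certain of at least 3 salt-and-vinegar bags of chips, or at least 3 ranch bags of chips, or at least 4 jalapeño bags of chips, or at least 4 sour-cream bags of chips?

11

The worst case stops just short of every target: 2 salt-and-vinegar, 2 ranch, 3 jalapeño, 3 sour-cream — 2 + 2 + 3 + 3 = 10 bags of chips.
One more bag of chips must push some flavor to its target, so 10 + 1 = 11.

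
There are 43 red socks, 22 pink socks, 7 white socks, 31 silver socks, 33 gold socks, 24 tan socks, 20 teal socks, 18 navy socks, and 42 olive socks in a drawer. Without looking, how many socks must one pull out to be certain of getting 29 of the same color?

In the worst case we take at most 28 of each color, but all 22 pink, all 7 white, all 24 tan, all 20 teal, and all 18 navy (fewer than 28), giving 28 + 22 + 7 + 28 + 28 + 24 + 20 + 18 + 28 = 203.
One more sock then forces some color to 29, so 203 + 1 = 204.

204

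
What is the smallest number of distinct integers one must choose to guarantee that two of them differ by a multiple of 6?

Use the pigeonhole principle on residue classes: two integers differ by a multiple of 6 exactly when they share a remainder mod 6.
There are 6 residue classes mod 6, so 6 integers can all lie in distinct classes.
One more integer must repeat a residue, giving a difference divisible by 6. So n = 6 + 1 = 7.

7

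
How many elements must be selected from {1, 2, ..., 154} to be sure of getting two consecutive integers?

Partition {1, …, 154} into 77 pairs: {1,2}, {3,4}, …, {153,154}.
Choosing 77 integers — say the 77 even numbers 2, 4, …, 154 — takes one from each pair and avoids the property.
Choosing 78 forces two into the same pair by pigeonhole, and those are consecutive. So 78.

78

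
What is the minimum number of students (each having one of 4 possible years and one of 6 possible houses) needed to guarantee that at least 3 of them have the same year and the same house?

There are 4 × 6 = 24 (year, house) combinations acting as pigeonholes.
With 24 × 2 = 48 students we could place exactly 2 in each, with no (year, house) pair reaching 3.
One more forces some (year, house) pair to hold 3, so 48 + 1 = 49.

49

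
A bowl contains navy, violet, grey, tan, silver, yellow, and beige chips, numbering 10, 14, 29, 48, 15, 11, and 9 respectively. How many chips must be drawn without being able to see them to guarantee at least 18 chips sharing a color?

94

In the worst case we take at most 17 of each color, but all 10 navy, all 14 violet, all 15 silver, all 11 yellow, and all 9 beige (fewer than 17), giving 10 + 14 + 17 + 17 + 15 + 11 + 9 = 93.
One more chip then forces some color to 18, so 93 + 1 = 94.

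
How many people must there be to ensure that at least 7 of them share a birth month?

There are 12 months of the year acting as pigeonholes.
With 12 × 6 = 72 people we could place exactly 6 in each, with no class reaching 7.
One more forces some class to hold 7, so 72 + 1 = 73.

73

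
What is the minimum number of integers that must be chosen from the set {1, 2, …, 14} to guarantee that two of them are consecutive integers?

Partition {1, …, 14} into 7 pairs: {1,2}, {3,4}, …, {13,14}.
Choosing 7 integers — say the 7 even numbers 2, 4, …, 14 — takes one from each pair and avoids the property.
Choosing 8 forces two into the same pair by pigeonhole, and those are consecutive. So 8.

8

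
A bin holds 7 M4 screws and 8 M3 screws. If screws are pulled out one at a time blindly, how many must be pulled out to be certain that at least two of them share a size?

Treat the 2 sizes as pigeonholes.
The worst case takes 1 screw of each size without reaching 2 of any: 2 × 1 = 2.
The next screw must bring some size to 2, so 2 + 1 = 3.

3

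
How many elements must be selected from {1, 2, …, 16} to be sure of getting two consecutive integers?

Partition {1, …, 16} into 8 pairs: {1,2}, {3,4}, …, {15,16}.
Choosing 8 integers — say the 8 even numbers 2, 4, …, 16 — takes one from each pair and avoids the property.
Choosing 9 forces two into the same pair by pigeonhole, and those are consecutive. So 9.

9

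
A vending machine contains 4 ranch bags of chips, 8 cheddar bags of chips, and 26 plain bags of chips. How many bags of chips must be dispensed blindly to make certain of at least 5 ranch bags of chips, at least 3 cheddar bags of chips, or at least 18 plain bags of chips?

24

Each of the 3 flavors has its own threshold; avoid all of them simultaneously.
The worst case stops just short of every target: 4 ranch, 2 cheddar, 17 plain — 4 + 2 + 17 = 23 bags of chips.
One more bag of chips must push some flavor to its target, so 23 + 1 = 24.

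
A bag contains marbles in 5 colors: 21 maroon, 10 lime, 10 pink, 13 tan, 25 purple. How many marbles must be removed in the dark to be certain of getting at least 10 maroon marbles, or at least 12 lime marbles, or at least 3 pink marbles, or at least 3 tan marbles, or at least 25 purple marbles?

48

The worst case stops just short of every target: 9 maroon, all 10 lime, 2 pink, 2 tan, 24 purple — 9 + 10 + 2 + 2 + 24 = 47 marbles.
One more marble must push some color to its target, so 47 + 1 = 48.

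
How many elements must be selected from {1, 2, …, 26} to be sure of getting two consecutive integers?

14

Partition {1, …, 26} into 13 pairs: {1,2}, {3,4}, …, {25,26}.
Choosing 13 integers — say the 13 even numbers 2, 4, …, 26 — takes one from each pair and avoids the property.
Choosing 14 forces two into the same pair by pigeonhole, and those are consecutive. So 14.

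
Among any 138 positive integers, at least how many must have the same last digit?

14

There are 10 possible last digits, which serve as the pigeonholes.
If each of the 10 possible last digits held at most 13, the total would be at most 10 × 13 = 130 < 138, a contradiction.
So at least one holds ⌈138/10⌉ = 14.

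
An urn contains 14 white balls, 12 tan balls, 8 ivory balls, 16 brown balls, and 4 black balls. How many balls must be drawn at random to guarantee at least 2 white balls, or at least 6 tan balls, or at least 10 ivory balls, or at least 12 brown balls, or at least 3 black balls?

Each of the 5 colors has its own threshold; avoid all of them simultaneously.
The worst case stops just short of every target: 1 white, 5 tan, all 8 ivory, 11 brown, 2 black — 1 + 5 + 8 + 11 + 2 = 27 balls.
One more ball must push some color to its target, so 27 + 1 = 28.

28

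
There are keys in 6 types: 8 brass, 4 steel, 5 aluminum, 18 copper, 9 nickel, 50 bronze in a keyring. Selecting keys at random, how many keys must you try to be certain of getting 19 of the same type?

63

In the worst case we take at most 18 of each type, but all 8 brass, all 4 steel, all 5 aluminum, and all 9 nickel (fewer than 18), giving 8 + 4 + 5 + 18 + 9 + 18 = 62.
One more key then forces some type to 19, so 62 + 1 = 63.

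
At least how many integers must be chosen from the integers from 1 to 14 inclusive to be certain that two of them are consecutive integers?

8

Partition {1, …, 14} into 7 pairs: {1,2}, {3,4}, …, {13,14}.
Choosing 7 integers — say the 7 even numbers 2, 4, …, 14 — takes one from each pair and avoids the property.
Choosing 8 forces two into the same pair by pigeonhole, and those are consecutive. So 8.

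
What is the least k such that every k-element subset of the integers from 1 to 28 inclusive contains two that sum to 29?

Partition {1, …, 28} into 14 pairs: {1,28}, {2,27}, …, {14,15}.
Choosing 14 integers — say the integers 1 through 14 — takes one from each pair and avoids the property.
Choosing 15 forces two into the same pair by pigeonhole, and those sum to 29. So 15.

15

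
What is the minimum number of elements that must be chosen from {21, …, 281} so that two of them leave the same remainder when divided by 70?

Group the integers by remainder mod 70; there are 70 residue classes, each nonempty in this range.
Choosing one from each class (70 integers) avoids any shared remainder.
One more choice must repeat a class, so two differ by a multiple of 70. Hence 70 + 1 = 71.

71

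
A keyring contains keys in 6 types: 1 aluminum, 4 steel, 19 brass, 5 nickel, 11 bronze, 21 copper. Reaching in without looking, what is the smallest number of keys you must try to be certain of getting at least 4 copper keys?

The worst case draws every non-copper key first: 1 + 4 + 19 + 5 + 11 = 40.
The next 4 draws are then forced to be copper, giving 40 + 4 = 44.

44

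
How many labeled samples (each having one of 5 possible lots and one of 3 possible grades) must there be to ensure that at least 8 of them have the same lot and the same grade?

There are 5 × 3 = 15 (lot, grade) combinations acting as pigeonholes.
With 15 × 7 = 105 labeled samples we could place exactly 7 in each, with no (lot, grade) pair reaching 8.
One more forces some (lot, grade) pair to hold 8, so 105 + 1 = 106.

106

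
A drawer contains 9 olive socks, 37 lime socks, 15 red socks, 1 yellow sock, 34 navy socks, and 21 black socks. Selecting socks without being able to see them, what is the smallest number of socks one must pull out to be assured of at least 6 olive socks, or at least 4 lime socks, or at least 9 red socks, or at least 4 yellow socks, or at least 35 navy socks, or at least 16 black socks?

67

Each of the 6 colors has its own threshold; avoid all of them simultaneously.
The worst case stops just short of every target: 5 olive, 3 lime, 8 red, all 1 yellow, 34 navy, 15 black — 5 + 3 + 8 + 1 + 34 + 15 = 66 socks.
One more sock must push some color to its target, so 66 + 1 = 67.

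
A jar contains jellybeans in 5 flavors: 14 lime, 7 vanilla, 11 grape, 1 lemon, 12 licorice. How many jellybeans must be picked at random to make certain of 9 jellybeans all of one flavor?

In the worst case we take at most 8 of each flavor, but all 7 vanilla and all 1 lemon (fewer than 8), giving 8 + 7 + 8 + 1 + 8 = 32.
One more jellybean then forces some flavor to 9, so 32 + 1 = 33.

33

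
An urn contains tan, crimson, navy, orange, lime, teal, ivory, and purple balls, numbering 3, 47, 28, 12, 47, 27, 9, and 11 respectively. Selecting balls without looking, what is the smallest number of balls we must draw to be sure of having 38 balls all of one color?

165

In the worst case we take at most 37 of each color, but all 3 tan, all 28 navy, all 12 orange, all 27 teal, all 9 ivory, and all 11 purple (fewer than 37), giving 3 + 37 + 28 + 12 + 37 + 27 + 9 + 11 = 164.
One more ball then forces some color to 38, so 164 + 1 = 165.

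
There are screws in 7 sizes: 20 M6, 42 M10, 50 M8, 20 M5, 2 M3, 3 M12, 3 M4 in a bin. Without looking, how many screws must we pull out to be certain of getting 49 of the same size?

In the worst case we take at most 48 of each size, but all 20 M6, all 42 M10, all 20 M5, all 2 M3, all 3 M12, and all 3 M4 (fewer than 48), giving 20 + 42 + 48 + 20 + 2 + 3 + 3 = 138.
One more screw then forces some size to 49, so 138 + 1 = 139.

139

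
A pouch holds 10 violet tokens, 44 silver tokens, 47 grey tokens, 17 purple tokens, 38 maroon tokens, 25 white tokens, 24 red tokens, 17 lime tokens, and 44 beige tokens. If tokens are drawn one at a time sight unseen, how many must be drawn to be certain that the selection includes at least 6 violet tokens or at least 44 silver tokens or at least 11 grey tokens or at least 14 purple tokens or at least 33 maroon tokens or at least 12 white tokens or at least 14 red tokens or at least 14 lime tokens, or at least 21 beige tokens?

Each of the 9 colors has its own threshold; avoid all of them simultaneously.
The worst case stops just short of every target: 5 violet, 43 silver, 10 grey, 13 purple, 32 maroon, 11 white, 13 red, 13 lime, 20 beige — 5 + 43 + 10 + 13 + 32 + 11 + 13 + 13 + 20 = 160 tokens.
One more token must push some color to its target, so 160 + 1 = 161.

161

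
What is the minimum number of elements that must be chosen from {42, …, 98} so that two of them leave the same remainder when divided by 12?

Use the pigeonhole principle on residue classes: group the integers by remainder mod 12; there are 12 residue classes, each nonempty in this range.
Choosing one from each class (12 integers) avoids any shared remainder.
One more choice must repeat a class, so two differ by a multiple of 12. Hence 12 + 1 = 13.

13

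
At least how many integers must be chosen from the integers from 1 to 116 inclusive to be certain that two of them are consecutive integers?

59

Partition {1, …, 116} into 58 pairs: {1,2}, {3,4}, …, {115,116}.
Choosing 58 integers — say the 58 even numbers 2, 4, …, 116 — takes one from each pair and avoids the property.
Choosing 59 forces two into the same pair by pigeonhole, and those are consecutive. So 59.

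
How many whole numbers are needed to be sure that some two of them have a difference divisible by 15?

16

Two integers differ by a multiple of 15 exactly when they share a remainder mod 15.
There are 15 residue classes mod 15, so 15 integers can all lie in distinct classes.
One more integer must repeat a residue, giving a difference divisible by 15. So n = 15 + 1 = 16.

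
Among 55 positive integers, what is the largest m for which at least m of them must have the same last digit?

6

There are 10 possible last digits, which serve as the pigeonholes.
If each of the 10 possible last digits held at most 5, the total would be at most 10 × 5 = 50 < 55, a contradiction.
So at least one holds ⌈55/10⌉ = 6.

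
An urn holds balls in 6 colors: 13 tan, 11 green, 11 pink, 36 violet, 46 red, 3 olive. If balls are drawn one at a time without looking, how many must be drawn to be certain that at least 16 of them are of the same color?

In the worst case we take at most 15 of each color, but all 13 tan, all 11 green, all 11 pink, and all 3 olive (fewer than 15), giving 13 + 11 + 11 + 15 + 15 + 3 = 68.
One more ball then forces some color to 16, so 68 + 1 = 69.

69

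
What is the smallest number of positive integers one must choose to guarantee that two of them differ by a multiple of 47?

48

Two integers differ by a multiple of 47 exactly when they share a remainder mod 47.
There are 47 residue classes mod 47, so 47 integers can all lie in distinct classes.
One more integer must repeat a residue, giving a difference divisible by 47. So n = 47 + 1 = 48.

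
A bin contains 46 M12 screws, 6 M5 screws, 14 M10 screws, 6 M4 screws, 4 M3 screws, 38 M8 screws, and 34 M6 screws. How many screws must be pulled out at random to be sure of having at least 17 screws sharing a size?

Treat the 7 sizes as pigeonholes.
In the worst case we take at most 16 of each size, but all 6 M5, all 14 M10, all 6 M4, and all 4 M3 (fewer than 16), giving 16 + 6 + 14 + 6 + 4 + 16 + 16 = 78.
One more screw then forces some size to 17, so 78 + 1 = 79.

79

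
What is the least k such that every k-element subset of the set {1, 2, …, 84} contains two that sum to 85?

Partition {1, …, 84} into 42 pairs: {1,84}, {2,83}, …, {42,43}.
Choosing 42 integers — say the integers 1 through 42 — takes one from each pair and avoids the property.
Choosing 43 forces two into the same pair by pigeonhole, and those sum to 85. So 43.

43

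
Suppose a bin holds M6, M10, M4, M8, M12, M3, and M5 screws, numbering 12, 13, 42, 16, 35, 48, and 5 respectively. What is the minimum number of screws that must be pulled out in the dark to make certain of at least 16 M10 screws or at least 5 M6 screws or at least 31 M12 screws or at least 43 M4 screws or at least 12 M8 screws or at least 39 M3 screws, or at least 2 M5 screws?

140

The worst case stops just short of every target: 4 M6, all 13 M10, 42 M4, 11 M8, 30 M12, 38 M3, 1 M5 — 4 + 13 + 42 + 11 + 30 + 38 + 1 = 139 screws.
One more screw must push some size to its target, so 139 + 1 = 140.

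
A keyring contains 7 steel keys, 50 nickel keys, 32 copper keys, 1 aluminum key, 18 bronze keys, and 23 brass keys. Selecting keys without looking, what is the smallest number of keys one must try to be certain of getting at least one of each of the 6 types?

The hardest type to obtain is aluminum: we could draw every other key first — 131 − 1 = 130 keys — without a single aluminum one.
The next draw must be aluminum, so 130 + 1 = 131.

131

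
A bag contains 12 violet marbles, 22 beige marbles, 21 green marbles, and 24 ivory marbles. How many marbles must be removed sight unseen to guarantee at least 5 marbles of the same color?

The worst case takes 4 marbles of each color without reaching 5 of any: 4 × 4 = 16.
The next marble must bring some color to 5, so 16 + 1 = 17.

17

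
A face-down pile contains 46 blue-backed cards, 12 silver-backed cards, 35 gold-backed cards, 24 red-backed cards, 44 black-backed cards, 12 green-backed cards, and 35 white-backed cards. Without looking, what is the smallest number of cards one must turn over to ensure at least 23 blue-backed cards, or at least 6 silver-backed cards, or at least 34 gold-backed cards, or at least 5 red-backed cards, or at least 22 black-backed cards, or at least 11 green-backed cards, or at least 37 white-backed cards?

131

The worst case stops just short of every target: 22 blue-backed, 5 silver-backed, 33 gold-backed, 4 red-backed, 21 black-backed, 10 green-backed, all 35 white-backed — 22 + 5 + 33 + 4 + 21 + 10 + 35 = 130 cards.
One more card must push some back color to its target, so 130 + 1 = 131.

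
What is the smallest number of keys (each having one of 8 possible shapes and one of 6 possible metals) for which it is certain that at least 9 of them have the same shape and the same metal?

There are 8 × 6 = 48 (shape, metal) combinations acting as pigeonholes.
With 48 × 8 = 384 keys we could place exactly 8 in each, with no (shape, metal) pair reaching 9.
One more forces some (shape, metal) pair to hold 9, so 384 + 1 = 385.

385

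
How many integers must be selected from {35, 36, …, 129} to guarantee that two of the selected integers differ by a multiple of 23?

Group the integers by remainder mod 23; there are 23 residue classes, each nonempty in this range.
Choosing one from each class (23 integers) avoids any shared remainder.
One more choice must repeat a class, so two differ by a multiple of 23. Hence 23 + 1 = 24.

24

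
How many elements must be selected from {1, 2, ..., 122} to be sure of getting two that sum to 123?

62

Partition {1, …, 122} into 61 pairs: {1,122}, {2,121}, …, {61,62}.
Choosing 61 integers — say the integers 1 through 61 — takes one from each pair and avoids the property.
Choosing 62 forces two into the same pair by pigeonhole, and those sum to 123. So 62.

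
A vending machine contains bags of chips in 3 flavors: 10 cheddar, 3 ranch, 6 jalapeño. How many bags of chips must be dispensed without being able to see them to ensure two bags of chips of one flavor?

The worst case takes 1 bag of chips of each flavor without reaching 2 of any: 3 × 1 = 3.
The next bag of chips must bring some flavor to 2, so 3 + 1 = 4.

4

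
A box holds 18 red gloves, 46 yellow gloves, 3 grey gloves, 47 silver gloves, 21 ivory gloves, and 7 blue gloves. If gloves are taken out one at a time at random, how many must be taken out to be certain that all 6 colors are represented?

140

The hardest color to obtain is grey: we could draw every other glove first — 142 − 3 = 139 gloves — without a single grey one.
The next draw must be grey, so 139 + 1 = 140.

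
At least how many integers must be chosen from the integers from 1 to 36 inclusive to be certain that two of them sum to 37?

19

Partition {1, …, 36} into 18 pairs: {1,36}, {2,35}, …, {18,19}.
Choosing 18 integers — say the integers 1 through 18 — takes one from each pair and avoids the property.
Choosing 19 forces two into the same pair by pigeonhole, and those sum to 37. So 19.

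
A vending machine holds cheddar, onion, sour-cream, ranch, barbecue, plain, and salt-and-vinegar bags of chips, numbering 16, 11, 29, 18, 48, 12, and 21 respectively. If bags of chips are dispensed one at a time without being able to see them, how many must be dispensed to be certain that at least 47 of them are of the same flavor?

154

Treat the 7 flavors as pigeonholes.
In the worst case we take at most 46 of each flavor, but all 16 cheddar, all 11 onion, all 29 sour-cream, all 18 ranch, all 12 plain, and all 21 salt-and-vinegar (fewer than 46), giving 16 + 11 + 29 + 18 + 46 + 12 + 21 = 153.
One more bag of chips then forces some flavor to 47, so 153 + 1 = 154.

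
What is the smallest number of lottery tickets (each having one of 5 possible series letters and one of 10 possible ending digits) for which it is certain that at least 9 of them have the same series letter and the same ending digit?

There are 5 × 10 = 50 (series letter, ending digit) combinations acting as pigeonholes.
With 50 × 8 = 400 lottery tickets we could place exactly 8 in each, with no (series letter, ending digit) pair reaching 9.
One more forces some (series letter, ending digit) pair to hold 9, so 400 + 1 = 401.

401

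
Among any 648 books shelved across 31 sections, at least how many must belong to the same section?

If each of the 31 sections held at most 20, the total would be at most 31 × 20 = 620 < 648, a contradiction.
So at least one holds ⌈648/31⌉ = 21.

21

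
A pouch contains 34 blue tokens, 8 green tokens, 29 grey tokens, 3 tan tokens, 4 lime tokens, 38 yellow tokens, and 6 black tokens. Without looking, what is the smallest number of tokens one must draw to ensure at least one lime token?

119

To avoid lime tokens as long as possible, exhaust the other 6 colors first.
The worst case draws every non-lime token first: 34 + 8 + 29 + 3 + 38 + 6 = 118.
The next draw is then forced to be lime, giving 118 + 1 = 119.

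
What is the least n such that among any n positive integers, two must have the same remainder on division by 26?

27

Use the pigeonhole principle on residue classes: two integers differ by a multiple of 26 exactly when they share a remainder mod 26.
There are 26 residue classes mod 26, so 26 integers can all lie in distinct classes.
One more integer must repeat a residue, giving a difference divisible by 26. So n = 26 + 1 = 27.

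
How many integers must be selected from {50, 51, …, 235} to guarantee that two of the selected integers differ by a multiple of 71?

72

Group the integers by remainder mod 71; there are 71 residue classes, each nonempty in this range.
Choosing one from each class (71 integers) avoids any shared remainder.
One more choice must repeat a class, so two differ by a multiple of 71. Hence 71 + 1 = 72.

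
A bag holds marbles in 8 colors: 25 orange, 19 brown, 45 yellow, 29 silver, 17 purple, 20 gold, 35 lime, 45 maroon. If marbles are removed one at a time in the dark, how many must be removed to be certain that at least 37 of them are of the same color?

218

Treat the 8 colors as pigeonholes.
In the worst case we take at most 36 of each color, but all 25 orange, all 19 brown, all 29 silver, all 17 purple, all 20 gold, and all 35 lime (fewer than 36), giving 25 + 19 + 36 + 29 + 17 + 20 + 35 + 36 = 217.
One more marble then forces some color to 37, so 217 + 1 = 218.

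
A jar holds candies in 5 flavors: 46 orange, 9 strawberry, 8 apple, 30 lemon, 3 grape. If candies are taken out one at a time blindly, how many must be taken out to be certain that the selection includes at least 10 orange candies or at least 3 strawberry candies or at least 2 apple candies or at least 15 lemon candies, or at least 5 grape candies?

30

The worst case stops just short of every target: 9 orange, 2 strawberry, 1 apple, 14 lemon, all 3 grape — 9 + 2 + 1 + 14 + 3 = 29 candies.
One more candy must push some flavor to its target, so 29 + 1 = 30.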